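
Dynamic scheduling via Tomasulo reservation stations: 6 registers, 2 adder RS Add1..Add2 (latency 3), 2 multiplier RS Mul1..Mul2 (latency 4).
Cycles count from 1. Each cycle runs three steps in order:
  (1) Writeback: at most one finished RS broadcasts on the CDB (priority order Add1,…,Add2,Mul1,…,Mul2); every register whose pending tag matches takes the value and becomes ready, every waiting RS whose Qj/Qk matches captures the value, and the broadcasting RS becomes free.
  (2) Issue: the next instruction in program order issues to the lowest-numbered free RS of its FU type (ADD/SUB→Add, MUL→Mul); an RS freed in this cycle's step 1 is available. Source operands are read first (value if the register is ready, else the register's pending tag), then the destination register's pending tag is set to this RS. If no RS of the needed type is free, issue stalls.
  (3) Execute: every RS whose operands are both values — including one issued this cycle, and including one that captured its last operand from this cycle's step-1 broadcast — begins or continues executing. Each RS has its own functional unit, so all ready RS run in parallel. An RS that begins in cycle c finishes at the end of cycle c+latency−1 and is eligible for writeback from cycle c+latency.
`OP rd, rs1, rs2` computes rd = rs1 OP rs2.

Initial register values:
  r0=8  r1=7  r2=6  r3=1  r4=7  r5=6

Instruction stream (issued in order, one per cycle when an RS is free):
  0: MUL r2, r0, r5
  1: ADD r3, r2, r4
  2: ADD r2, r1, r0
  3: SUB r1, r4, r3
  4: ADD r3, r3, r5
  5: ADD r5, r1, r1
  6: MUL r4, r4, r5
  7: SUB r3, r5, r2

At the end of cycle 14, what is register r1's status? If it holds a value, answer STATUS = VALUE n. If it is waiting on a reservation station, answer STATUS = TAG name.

c1: issue MUL r2<-Mul1 | r0:8,r1:7,r2:Mul1,r3:1,r4:7,r5:6
c2: issue ADD r3<-Add1 | r0:8,r1:7,r2:Mul1,r3:Add1,r4:7,r5:6
c3: issue ADD r2<-Add2 | r0:8,r1:7,r2:Add2,r3:Add1,r4:7,r5:6
c4: stall | r0:8,r1:7,r2:Add2,r3:Add1,r4:7,r5:6
c5: CDB Mul1=48; stall | r0:8,r1:7,r2:Add2,r3:Add1,r4:7,r5:6
c6: CDB Add2=15; issue SUB r1<-Add2 | r0:8,r1:Add2,r2:15,r3:Add1,r4:7,r5:6
c7: stall | r0:8,r1:Add2,r2:15,r3:Add1,r4:7,r5:6
c8: CDB Add1=55; issue ADD r3<-Add1 | r0:8,r1:Add2,r2:15,r3:Add1,r4:7,r5:6
c9: stall | r0:8,r1:Add2,r2:15,r3:Add1,r4:7,r5:6
c10: stall | r0:8,r1:Add2,r2:15,r3:Add1,r4:7,r5:6
c11: CDB Add1=61; issue ADD r5<-Add1 | r0:8,r1:Add2,r2:15,r3:61,r4:7,r5:Add1
c12: CDB Add2=-48; issue MUL r4<-Mul1 | r0:8,r1:-48,r2:15,r3:61,r4:Mul1,r5:Add1
c13: issue SUB r3<-Add2 | r0:8,r1:-48,r2:15,r3:Add2,r4:Mul1,r5:Add1
c14: - | r0:8,r1:-48,r2:15,r3:Add2,r4:Mul1,r5:Add1

STATUS = VALUE -48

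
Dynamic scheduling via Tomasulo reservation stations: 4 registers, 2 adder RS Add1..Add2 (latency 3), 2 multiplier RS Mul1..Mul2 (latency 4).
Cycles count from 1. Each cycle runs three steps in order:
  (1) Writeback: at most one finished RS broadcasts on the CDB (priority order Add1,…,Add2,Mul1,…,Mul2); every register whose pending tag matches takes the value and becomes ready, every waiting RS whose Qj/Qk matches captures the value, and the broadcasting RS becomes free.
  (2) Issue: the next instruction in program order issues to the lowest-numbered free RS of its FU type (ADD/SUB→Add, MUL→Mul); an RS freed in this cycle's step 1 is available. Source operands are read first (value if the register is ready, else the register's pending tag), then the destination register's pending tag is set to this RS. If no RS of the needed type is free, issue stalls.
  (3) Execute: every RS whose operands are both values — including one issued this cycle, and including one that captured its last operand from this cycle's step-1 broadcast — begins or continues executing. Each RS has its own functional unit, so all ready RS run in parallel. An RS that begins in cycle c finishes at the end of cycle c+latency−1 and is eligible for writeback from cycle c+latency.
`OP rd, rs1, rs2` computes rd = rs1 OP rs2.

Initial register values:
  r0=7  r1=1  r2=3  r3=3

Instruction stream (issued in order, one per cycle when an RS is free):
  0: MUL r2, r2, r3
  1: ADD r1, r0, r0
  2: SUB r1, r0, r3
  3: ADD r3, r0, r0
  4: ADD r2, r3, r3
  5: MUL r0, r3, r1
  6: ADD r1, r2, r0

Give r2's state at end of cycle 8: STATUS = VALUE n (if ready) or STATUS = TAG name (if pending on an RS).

  c1: issue MUL r2<-Mul1  regs: r0:7,r1:1,r2:Mul1,r3:3
  c2: issue ADD r1<-Add1  regs: r0:7,r1:Add1,r2:Mul1,r3:3
  c3: issue SUB r1<-Add2  regs: r0:7,r1:Add2,r2:Mul1,r3:3
  c4: stall  regs: r0:7,r1:Add2,r2:Mul1,r3:3
  c5: CDB Add1=14; issue ADD r3<-Add1  regs: r0:7,r1:Add2,r2:Mul1,r3:Add1
  c6: CDB Add2=4; issue ADD r2<-Add2  regs: r0:7,r1:4,r2:Add2,r3:Add1
  c7: CDB Mul1=9; issue MUL r0<-Mul1  regs: r0:Mul1,r1:4,r2:Add2,r3:Add1
  c8: CDB Add1=14; issue ADD r1<-Add1  regs: r0:Mul1,r1:Add1,r2:Add2,r3:14

STATUS = TAG Add2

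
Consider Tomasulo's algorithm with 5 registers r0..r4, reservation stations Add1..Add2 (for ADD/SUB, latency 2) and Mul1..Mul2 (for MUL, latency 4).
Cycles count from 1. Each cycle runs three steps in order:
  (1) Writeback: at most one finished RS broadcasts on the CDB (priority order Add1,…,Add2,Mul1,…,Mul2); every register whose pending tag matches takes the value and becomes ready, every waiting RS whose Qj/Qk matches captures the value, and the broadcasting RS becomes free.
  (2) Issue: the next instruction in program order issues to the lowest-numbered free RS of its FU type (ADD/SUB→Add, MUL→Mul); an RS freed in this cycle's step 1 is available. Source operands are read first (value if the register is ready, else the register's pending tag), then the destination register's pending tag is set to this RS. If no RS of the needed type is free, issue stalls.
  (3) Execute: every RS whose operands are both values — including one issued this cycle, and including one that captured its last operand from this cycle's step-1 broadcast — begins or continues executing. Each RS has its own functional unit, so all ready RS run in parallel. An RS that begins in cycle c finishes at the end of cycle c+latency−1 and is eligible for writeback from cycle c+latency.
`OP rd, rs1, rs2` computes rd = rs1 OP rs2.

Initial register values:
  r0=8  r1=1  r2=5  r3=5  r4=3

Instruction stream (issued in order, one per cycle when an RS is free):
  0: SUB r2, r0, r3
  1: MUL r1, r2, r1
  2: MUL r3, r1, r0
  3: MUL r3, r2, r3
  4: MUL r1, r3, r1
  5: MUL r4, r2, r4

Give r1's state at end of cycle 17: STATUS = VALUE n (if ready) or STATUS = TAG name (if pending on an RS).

  c1: issue SUB r2<-Add1  regs: r0:8,r1:1,r2:Add1,r3:5,r4:3
  c2: issue MUL r1<-Mul1  regs: r0:8,r1:Mul1,r2:Add1,r3:5,r4:3
  c3: CDB Add1=3; issue MUL r3<-Mul2  regs: r0:8,r1:Mul1,r2:3,r3:Mul2,r4:3
  c4: stall  regs: r0:8,r1:Mul1,r2:3,r3:Mul2,r4:3
  c5: stall  regs: r0:8,r1:Mul1,r2:3,r3:Mul2,r4:3
  c6: stall  regs: r0:8,r1:Mul1,r2:3,r3:Mul2,r4:3
  c7: CDB Mul1=3; issue MUL r3<-Mul1  regs: r0:8,r1:3,r2:3,r3:Mul1,r4:3
  c8: stall  regs: r0:8,r1:3,r2:3,r3:Mul1,r4:3
  c9: stall  regs: r0:8,r1:3,r2:3,r3:Mul1,r4:3
  c10: stall  regs: r0:8,r1:3,r2:3,r3:Mul1,r4:3
  c11: CDB Mul2=24; issue MUL r1<-Mul2  regs: r0:8,r1:Mul2,r2:3,r3:Mul1,r4:3
  c12: stall  regs: r0:8,r1:Mul2,r2:3,r3:Mul1,r4:3
  c13: stall  regs: r0:8,r1:Mul2,r2:3,r3:Mul1,r4:3
  c14: stall  regs: r0:8,r1:Mul2,r2:3,r3:Mul1,r4:3
  c15: CDB Mul1=72; issue MUL r4<-Mul1  regs: r0:8,r1:Mul2,r2:3,r3:72,r4:Mul1
  c16: -  regs: r0:8,r1:Mul2,r2:3,r3:72,r4:Mul1
  c17: -  regs: r0:8,r1:Mul2,r2:3,r3:72,r4:Mul1

STATUS = TAG Mul2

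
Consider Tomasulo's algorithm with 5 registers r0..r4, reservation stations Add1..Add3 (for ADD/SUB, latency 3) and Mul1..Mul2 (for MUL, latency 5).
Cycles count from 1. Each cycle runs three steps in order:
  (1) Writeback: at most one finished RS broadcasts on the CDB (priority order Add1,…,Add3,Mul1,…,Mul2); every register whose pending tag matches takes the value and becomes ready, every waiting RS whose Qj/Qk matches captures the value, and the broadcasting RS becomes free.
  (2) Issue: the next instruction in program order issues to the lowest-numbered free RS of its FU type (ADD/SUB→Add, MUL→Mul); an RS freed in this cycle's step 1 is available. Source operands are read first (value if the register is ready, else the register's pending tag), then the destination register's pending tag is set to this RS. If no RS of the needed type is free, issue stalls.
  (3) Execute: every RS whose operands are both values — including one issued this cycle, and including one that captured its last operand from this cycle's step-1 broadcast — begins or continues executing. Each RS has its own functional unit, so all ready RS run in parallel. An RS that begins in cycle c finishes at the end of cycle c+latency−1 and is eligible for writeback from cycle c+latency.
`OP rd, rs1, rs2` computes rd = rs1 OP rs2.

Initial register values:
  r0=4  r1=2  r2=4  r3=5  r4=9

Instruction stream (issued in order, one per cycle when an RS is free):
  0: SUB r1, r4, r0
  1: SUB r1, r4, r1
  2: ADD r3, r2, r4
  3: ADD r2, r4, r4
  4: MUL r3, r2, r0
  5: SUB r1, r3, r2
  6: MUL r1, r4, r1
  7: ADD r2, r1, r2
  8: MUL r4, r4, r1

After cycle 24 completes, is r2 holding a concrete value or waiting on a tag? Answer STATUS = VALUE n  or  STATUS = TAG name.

STATUS = VALUE 504

cycle 1: issue SUB r1<-Add1 // r0:4,r1:Add1,r2:4,r3:5,r4:9
cycle 2: issue SUB r1<-Add2 // r0:4,r1:Add2,r2:4,r3:5,r4:9
cycle 3: issue ADD r3<-Add3 // r0:4,r1:Add2,r2:4,r3:Add3,r4:9
cycle 4: CDB Add1=5; issue ADD r2<-Add1 // r0:4,r1:Add2,r2:Add1,r3:Add3,r4:9
cycle 5: issue MUL r3<-Mul1 // r0:4,r1:Add2,r2:Add1,r3:Mul1,r4:9
cycle 6: CDB Add3=13; issue SUB r1<-Add3 // r0:4,r1:Add3,r2:Add1,r3:Mul1,r4:9
cycle 7: CDB Add1=18; issue MUL r1<-Mul2 // r0:4,r1:Mul2,r2:18,r3:Mul1,r4:9
cycle 8: CDB Add2=4; issue ADD r2<-Add1 // r0:4,r1:Mul2,r2:Add1,r3:Mul1,r4:9
cycle 9: stall // r0:4,r1:Mul2,r2:Add1,r3:Mul1,r4:9
cycle 10: stall // r0:4,r1:Mul2,r2:Add1,r3:Mul1,r4:9
cycle 11: stall // r0:4,r1:Mul2,r2:Add1,r3:Mul1,r4:9
cycle 12: CDB Mul1=72; issue MUL r4<-Mul1 // r0:4,r1:Mul2,r2:Add1,r3:72,r4:Mul1
cycle 13: - // r0:4,r1:Mul2,r2:Add1,r3:72,r4:Mul1
cycle 14: - // r0:4,r1:Mul2,r2:Add1,r3:72,r4:Mul1
cycle 15: CDB Add3=54 // r0:4,r1:Mul2,r2:Add1,r3:72,r4:Mul1
cycle 16: - // r0:4,r1:Mul2,r2:Add1,r3:72,r4:Mul1
cycle 17: - // r0:4,r1:Mul2,r2:Add1,r3:72,r4:Mul1
cycle 18: - // r0:4,r1:Mul2,r2:Add1,r3:72,r4:Mul1
cycle 19: - // r0:4,r1:Mul2,r2:Add1,r3:72,r4:Mul1
cycle 20: CDB Mul2=486 // r0:4,r1:486,r2:Add1,r3:72,r4:Mul1
cycle 21: - // r0:4,r1:486,r2:Add1,r3:72,r4:Mul1
cycle 22: - // r0:4,r1:486,r2:Add1,r3:72,r4:Mul1
cycle 23: CDB Add1=504 // r0:4,r1:486,r2:504,r3:72,r4:Mul1
cycle 24: - // r0:4,r1:486,r2:504,r3:72,r4:Mul1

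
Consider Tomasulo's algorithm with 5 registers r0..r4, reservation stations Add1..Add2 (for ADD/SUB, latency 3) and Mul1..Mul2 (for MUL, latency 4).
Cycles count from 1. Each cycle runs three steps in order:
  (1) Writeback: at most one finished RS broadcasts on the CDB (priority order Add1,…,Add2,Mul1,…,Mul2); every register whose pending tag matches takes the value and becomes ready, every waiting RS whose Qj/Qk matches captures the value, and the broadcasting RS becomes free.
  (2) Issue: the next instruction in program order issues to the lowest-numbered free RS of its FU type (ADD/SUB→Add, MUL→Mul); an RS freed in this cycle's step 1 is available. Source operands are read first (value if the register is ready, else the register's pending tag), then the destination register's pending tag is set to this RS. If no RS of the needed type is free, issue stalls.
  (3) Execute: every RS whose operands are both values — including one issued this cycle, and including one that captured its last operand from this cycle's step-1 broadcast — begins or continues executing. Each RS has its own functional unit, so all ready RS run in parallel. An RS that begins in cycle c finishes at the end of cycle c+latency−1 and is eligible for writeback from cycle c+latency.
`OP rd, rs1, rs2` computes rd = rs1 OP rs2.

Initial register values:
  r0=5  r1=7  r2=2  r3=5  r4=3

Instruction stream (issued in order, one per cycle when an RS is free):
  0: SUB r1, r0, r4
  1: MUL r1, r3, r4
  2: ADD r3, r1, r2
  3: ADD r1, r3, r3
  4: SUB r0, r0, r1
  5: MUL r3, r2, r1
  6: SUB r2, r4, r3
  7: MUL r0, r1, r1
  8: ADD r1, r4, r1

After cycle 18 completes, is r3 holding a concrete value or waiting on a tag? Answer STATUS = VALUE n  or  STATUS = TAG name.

STATUS = VALUE 68

  c1: issue SUB r1<-Add1  regs: r0:5,r1:Add1,r2:2,r3:5,r4:3
  c2: issue MUL r1<-Mul1  regs: r0:5,r1:Mul1,r2:2,r3:5,r4:3
  c3: issue ADD r3<-Add2  regs: r0:5,r1:Mul1,r2:2,r3:Add2,r4:3
  c4: CDB Add1=2; issue ADD r1<-Add1  regs: r0:5,r1:Add1,r2:2,r3:Add2,r4:3
  c5: stall  regs: r0:5,r1:Add1,r2:2,r3:Add2,r4:3
  c6: CDB Mul1=15; stall  regs: r0:5,r1:Add1,r2:2,r3:Add2,r4:3
  c7: stall  regs: r0:5,r1:Add1,r2:2,r3:Add2,r4:3
  c8: stall  regs: r0:5,r1:Add1,r2:2,r3:Add2,r4:3
  c9: CDB Add2=17; issue SUB r0<-Add2  regs: r0:Add2,r1:Add1,r2:2,r3:17,r4:3
  c10: issue MUL r3<-Mul1  regs: r0:Add2,r1:Add1,r2:2,r3:Mul1,r4:3
  c11: stall  regs: r0:Add2,r1:Add1,r2:2,r3:Mul1,r4:3
  c12: CDB Add1=34; issue SUB r2<-Add1  regs: r0:Add2,r1:34,r2:Add1,r3:Mul1,r4:3
  c13: issue MUL r0<-Mul2  regs: r0:Mul2,r1:34,r2:Add1,r3:Mul1,r4:3
  c14: stall  regs: r0:Mul2,r1:34,r2:Add1,r3:Mul1,r4:3
  c15: CDB Add2=-29; issue ADD r1<-Add2  regs: r0:Mul2,r1:Add2,r2:Add1,r3:Mul1,r4:3
  c16: CDB Mul1=68  regs: r0:Mul2,r1:Add2,r2:Add1,r3:68,r4:3
  c17: CDB Mul2=1156  regs: r0:1156,r1:Add2,r2:Add1,r3:68,r4:3
  c18: CDB Add2=37  regs: r0:1156,r1:37,r2:Add1,r3:68,r4:3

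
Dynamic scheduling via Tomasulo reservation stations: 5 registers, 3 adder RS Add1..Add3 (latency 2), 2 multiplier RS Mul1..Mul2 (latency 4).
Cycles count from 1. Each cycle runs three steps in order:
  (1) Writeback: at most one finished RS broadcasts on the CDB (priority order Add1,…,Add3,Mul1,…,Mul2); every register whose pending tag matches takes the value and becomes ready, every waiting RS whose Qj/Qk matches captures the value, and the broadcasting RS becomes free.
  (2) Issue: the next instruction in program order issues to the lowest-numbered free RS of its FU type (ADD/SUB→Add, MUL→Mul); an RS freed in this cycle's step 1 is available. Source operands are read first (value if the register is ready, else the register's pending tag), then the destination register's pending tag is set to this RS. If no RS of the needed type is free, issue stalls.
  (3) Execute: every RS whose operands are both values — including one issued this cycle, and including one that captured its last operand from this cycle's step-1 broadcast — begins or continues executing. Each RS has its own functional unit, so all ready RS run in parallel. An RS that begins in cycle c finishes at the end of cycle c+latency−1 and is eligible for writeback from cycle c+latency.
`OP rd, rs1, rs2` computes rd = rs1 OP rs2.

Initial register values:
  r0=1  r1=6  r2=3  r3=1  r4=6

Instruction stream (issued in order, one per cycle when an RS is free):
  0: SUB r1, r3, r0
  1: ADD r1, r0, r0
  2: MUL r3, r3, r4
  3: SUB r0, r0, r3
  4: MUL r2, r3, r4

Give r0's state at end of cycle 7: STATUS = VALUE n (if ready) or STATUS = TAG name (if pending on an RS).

c1: issue SUB r1<-Add1 | r0:1,r1:Add1,r2:3,r3:1,r4:6
c2: issue ADD r1<-Add2 | r0:1,r1:Add2,r2:3,r3:1,r4:6
c3: CDB Add1=0; issue MUL r3<-Mul1 | r0:1,r1:Add2,r2:3,r3:Mul1,r4:6
c4: CDB Add2=2; issue SUB r0<-Add1 | r0:Add1,r1:2,r2:3,r3:Mul1,r4:6
c5: issue MUL r2<-Mul2 | r0:Add1,r1:2,r2:Mul2,r3:Mul1,r4:6
c6: - | r0:Add1,r1:2,r2:Mul2,r3:Mul1,r4:6
c7: CDB Mul1=6 | r0:Add1,r1:2,r2:Mul2,r3:6,r4:6

STATUS = TAG Add1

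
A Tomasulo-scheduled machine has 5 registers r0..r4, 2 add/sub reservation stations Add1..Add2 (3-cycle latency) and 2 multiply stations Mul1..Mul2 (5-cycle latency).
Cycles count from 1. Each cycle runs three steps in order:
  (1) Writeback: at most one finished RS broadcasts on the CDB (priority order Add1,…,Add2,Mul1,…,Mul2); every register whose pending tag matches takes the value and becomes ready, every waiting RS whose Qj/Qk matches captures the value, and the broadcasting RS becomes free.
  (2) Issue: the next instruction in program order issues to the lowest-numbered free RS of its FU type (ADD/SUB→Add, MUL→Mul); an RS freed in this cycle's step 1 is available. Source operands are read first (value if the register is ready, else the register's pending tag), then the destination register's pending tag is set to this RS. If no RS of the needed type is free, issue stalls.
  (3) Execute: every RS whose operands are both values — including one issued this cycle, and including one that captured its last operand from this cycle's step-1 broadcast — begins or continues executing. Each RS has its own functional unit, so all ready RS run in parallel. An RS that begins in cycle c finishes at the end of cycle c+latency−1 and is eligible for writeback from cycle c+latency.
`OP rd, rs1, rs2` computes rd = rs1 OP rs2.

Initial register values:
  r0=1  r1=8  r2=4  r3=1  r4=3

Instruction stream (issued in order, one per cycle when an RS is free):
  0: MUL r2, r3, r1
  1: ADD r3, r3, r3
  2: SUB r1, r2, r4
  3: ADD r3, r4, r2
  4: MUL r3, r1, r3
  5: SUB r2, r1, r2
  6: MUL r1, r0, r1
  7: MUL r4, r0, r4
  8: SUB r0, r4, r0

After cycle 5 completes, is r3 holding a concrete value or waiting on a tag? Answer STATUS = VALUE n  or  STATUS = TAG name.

STATUS = TAG Add1

  c1: issue MUL r2<-Mul1  regs: r0:1,r1:8,r2:Mul1,r3:1,r4:3
  c2: issue ADD r3<-Add1  regs: r0:1,r1:8,r2:Mul1,r3:Add1,r4:3
  c3: issue SUB r1<-Add2  regs: r0:1,r1:Add2,r2:Mul1,r3:Add1,r4:3
  c4: stall  regs: r0:1,r1:Add2,r2:Mul1,r3:Add1,r4:3
  c5: CDB Add1=2; issue ADD r3<-Add1  regs: r0:1,r1:Add2,r2:Mul1,r3:Add1,r4:3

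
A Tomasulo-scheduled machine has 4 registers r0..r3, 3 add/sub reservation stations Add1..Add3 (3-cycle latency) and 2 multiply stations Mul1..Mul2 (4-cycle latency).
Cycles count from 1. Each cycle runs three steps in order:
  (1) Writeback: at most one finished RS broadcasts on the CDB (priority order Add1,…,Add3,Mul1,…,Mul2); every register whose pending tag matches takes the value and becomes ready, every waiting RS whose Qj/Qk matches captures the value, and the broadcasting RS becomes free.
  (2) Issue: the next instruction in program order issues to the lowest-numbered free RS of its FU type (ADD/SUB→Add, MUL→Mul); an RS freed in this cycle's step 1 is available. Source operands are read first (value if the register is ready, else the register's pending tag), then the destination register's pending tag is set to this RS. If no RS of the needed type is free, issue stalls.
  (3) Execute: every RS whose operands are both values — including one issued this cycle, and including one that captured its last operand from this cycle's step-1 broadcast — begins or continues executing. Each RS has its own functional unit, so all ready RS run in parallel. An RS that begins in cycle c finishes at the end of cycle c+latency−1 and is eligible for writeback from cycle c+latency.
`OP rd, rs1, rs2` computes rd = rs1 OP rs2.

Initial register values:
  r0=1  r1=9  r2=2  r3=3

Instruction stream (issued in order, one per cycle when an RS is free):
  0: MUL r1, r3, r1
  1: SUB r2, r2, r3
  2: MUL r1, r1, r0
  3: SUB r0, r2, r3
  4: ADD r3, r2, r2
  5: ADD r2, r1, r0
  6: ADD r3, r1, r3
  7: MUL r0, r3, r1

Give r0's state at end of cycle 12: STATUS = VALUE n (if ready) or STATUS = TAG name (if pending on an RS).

c1: issue MUL r1<-Mul1 | r0:1,r1:Mul1,r2:2,r3:3
c2: issue SUB r2<-Add1 | r0:1,r1:Mul1,r2:Add1,r3:3
c3: issue MUL r1<-Mul2 | r0:1,r1:Mul2,r2:Add1,r3:3
c4: issue SUB r0<-Add2 | r0:Add2,r1:Mul2,r2:Add1,r3:3
c5: CDB Add1=-1; issue ADD r3<-Add1 | r0:Add2,r1:Mul2,r2:-1,r3:Add1
c6: CDB Mul1=27; issue ADD r2<-Add3 | r0:Add2,r1:Mul2,r2:Add3,r3:Add1
c7: stall | r0:Add2,r1:Mul2,r2:Add3,r3:Add1
c8: CDB Add1=-2; issue ADD r3<-Add1 | r0:Add2,r1:Mul2,r2:Add3,r3:Add1
c9: CDB Add2=-4; issue MUL r0<-Mul1 | r0:Mul1,r1:Mul2,r2:Add3,r3:Add1
c10: CDB Mul2=27 | r0:Mul1,r1:27,r2:Add3,r3:Add1
c11: - | r0:Mul1,r1:27,r2:Add3,r3:Add1
c12: - | r0:Mul1,r1:27,r2:Add3,r3:Add1

STATUS = TAG Mul1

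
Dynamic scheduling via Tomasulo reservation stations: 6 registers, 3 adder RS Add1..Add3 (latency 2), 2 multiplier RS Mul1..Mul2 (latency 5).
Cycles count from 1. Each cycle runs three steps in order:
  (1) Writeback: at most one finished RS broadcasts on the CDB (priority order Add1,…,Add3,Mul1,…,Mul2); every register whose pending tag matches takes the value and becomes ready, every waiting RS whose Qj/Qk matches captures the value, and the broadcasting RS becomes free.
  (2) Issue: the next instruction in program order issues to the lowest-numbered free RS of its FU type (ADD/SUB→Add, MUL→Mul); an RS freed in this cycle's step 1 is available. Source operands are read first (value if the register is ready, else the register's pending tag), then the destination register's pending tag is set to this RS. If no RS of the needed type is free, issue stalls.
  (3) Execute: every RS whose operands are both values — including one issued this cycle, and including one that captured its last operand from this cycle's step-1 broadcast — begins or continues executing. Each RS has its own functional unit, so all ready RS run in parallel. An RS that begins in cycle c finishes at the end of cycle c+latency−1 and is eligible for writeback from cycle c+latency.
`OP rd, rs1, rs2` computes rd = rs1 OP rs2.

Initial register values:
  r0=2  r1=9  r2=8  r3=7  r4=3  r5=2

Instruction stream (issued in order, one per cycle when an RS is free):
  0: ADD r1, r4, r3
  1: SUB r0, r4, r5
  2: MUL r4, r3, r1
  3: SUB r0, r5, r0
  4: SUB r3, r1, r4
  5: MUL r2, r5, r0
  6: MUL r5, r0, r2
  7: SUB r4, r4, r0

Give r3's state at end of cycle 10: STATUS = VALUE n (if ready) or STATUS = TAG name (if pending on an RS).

c1: issue ADD r1<-Add1 | r0:2,r1:Add1,r2:8,r3:7,r4:3,r5:2
c2: issue SUB r0<-Add2 | r0:Add2,r1:Add1,r2:8,r3:7,r4:3,r5:2
c3: CDB Add1=10; issue MUL r4<-Mul1 | r0:Add2,r1:10,r2:8,r3:7,r4:Mul1,r5:2
c4: CDB Add2=1; issue SUB r0<-Add1 | r0:Add1,r1:10,r2:8,r3:7,r4:Mul1,r5:2
c5: issue SUB r3<-Add2 | r0:Add1,r1:10,r2:8,r3:Add2,r4:Mul1,r5:2
c6: CDB Add1=1; issue MUL r2<-Mul2 | r0:1,r1:10,r2:Mul2,r3:Add2,r4:Mul1,r5:2
c7: stall | r0:1,r1:10,r2:Mul2,r3:Add2,r4:Mul1,r5:2
c8: CDB Mul1=70; issue MUL r5<-Mul1 | r0:1,r1:10,r2:Mul2,r3:Add2,r4:70,r5:Mul1
c9: issue SUB r4<-Add1 | r0:1,r1:10,r2:Mul2,r3:Add2,r4:Add1,r5:Mul1
c10: CDB Add2=-60 | r0:1,r1:10,r2:Mul2,r3:-60,r4:Add1,r5:Mul1

STATUS = VALUE -60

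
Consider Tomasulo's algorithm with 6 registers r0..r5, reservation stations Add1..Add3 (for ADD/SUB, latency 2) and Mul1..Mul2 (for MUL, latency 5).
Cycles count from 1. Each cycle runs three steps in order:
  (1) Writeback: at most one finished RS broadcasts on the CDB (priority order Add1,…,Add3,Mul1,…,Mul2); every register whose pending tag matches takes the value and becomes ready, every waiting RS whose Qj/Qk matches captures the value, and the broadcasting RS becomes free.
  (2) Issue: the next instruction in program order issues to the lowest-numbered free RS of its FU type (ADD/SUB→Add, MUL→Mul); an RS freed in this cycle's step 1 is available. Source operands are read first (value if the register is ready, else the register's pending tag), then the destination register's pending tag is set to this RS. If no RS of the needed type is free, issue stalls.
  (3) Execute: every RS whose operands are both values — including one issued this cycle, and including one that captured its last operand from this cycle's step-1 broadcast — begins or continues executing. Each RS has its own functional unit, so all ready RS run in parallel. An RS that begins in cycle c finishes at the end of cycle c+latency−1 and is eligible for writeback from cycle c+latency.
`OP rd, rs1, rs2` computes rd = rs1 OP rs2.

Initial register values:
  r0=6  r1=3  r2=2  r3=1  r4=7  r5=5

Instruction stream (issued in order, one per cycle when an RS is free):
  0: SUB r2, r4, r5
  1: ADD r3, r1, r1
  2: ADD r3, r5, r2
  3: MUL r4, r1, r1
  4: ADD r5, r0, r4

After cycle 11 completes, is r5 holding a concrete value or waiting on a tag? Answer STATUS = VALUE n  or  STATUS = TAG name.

  c1: issue SUB r2<-Add1  regs: r0:6,r1:3,r2:Add1,r3:1,r4:7,r5:5
  c2: issue ADD r3<-Add2  regs: r0:6,r1:3,r2:Add1,r3:Add2,r4:7,r5:5
  c3: CDB Add1=2; issue ADD r3<-Add1  regs: r0:6,r1:3,r2:2,r3:Add1,r4:7,r5:5
  c4: CDB Add2=6; issue MUL r4<-Mul1  regs: r0:6,r1:3,r2:2,r3:Add1,r4:Mul1,r5:5
  c5: CDB Add1=7; issue ADD r5<-Add1  regs: r0:6,r1:3,r2:2,r3:7,r4:Mul1,r5:Add1
  c6: -  regs: r0:6,r1:3,r2:2,r3:7,r4:Mul1,r5:Add1
  c7: -  regs: r0:6,r1:3,r2:2,r3:7,r4:Mul1,r5:Add1
  c8: -  regs: r0:6,r1:3,r2:2,r3:7,r4:Mul1,r5:Add1
  c9: CDB Mul1=9  regs: r0:6,r1:3,r2:2,r3:7,r4:9,r5:Add1
  c10: -  regs: r0:6,r1:3,r2:2,r3:7,r4:9,r5:Add1
  c11: CDB Add1=15  regs: r0:6,r1:3,r2:2,r3:7,r4:9,r5:15

STATUS = VALUE 15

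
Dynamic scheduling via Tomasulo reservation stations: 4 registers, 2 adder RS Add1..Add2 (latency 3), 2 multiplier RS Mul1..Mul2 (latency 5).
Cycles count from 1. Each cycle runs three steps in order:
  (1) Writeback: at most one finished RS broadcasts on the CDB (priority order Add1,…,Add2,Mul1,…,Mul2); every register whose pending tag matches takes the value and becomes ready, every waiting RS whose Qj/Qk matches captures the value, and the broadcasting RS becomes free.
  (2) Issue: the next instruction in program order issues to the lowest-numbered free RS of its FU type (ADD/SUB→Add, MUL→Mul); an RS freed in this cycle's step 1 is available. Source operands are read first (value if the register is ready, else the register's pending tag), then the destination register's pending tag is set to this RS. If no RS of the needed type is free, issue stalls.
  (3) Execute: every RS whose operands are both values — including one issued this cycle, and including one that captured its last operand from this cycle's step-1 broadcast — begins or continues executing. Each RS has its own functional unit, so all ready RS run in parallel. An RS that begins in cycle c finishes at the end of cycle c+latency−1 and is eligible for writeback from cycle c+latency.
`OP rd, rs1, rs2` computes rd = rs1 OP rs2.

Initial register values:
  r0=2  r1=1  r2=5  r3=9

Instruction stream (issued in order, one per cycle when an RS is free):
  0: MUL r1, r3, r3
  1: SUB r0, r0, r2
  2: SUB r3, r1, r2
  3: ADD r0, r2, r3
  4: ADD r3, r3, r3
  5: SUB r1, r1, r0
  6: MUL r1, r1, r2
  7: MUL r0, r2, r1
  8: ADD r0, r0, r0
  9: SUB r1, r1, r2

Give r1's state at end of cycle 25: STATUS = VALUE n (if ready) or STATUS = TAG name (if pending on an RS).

STATUS = VALUE -5

c1: issue MUL r1<-Mul1 | r0:2,r1:Mul1,r2:5,r3:9
c2: issue SUB r0<-Add1 | r0:Add1,r1:Mul1,r2:5,r3:9
c3: issue SUB r3<-Add2 | r0:Add1,r1:Mul1,r2:5,r3:Add2
c4: stall | r0:Add1,r1:Mul1,r2:5,r3:Add2
c5: CDB Add1=-3; issue ADD r0<-Add1 | r0:Add1,r1:Mul1,r2:5,r3:Add2
c6: CDB Mul1=81; stall | r0:Add1,r1:81,r2:5,r3:Add2
c7: stall | r0:Add1,r1:81,r2:5,r3:Add2
c8: stall | r0:Add1,r1:81,r2:5,r3:Add2
c9: CDB Add2=76; issue ADD r3<-Add2 | r0:Add1,r1:81,r2:5,r3:Add2
c10: stall | r0:Add1,r1:81,r2:5,r3:Add2
c11: stall | r0:Add1,r1:81,r2:5,r3:Add2
c12: CDB Add1=81; issue SUB r1<-Add1 | r0:81,r1:Add1,r2:5,r3:Add2
c13: CDB Add2=152; issue MUL r1<-Mul1 | r0:81,r1:Mul1,r2:5,r3:152
c14: issue MUL r0<-Mul2 | r0:Mul2,r1:Mul1,r2:5,r3:152
c15: CDB Add1=0; issue ADD r0<-Add1 | r0:Add1,r1:Mul1,r2:5,r3:152
c16: issue SUB r1<-Add2 | r0:Add1,r1:Add2,r2:5,r3:152
c17: - | r0:Add1,r1:Add2,r2:5,r3:152
c18: - | r0:Add1,r1:Add2,r2:5,r3:152
c19: - | r0:Add1,r1:Add2,r2:5,r3:152
c20: CDB Mul1=0 | r0:Add1,r1:Add2,r2:5,r3:152
c21: - | r0:Add1,r1:Add2,r2:5,r3:152
c22: - | r0:Add1,r1:Add2,r2:5,r3:152
c23: CDB Add2=-5 | r0:Add1,r1:-5,r2:5,r3:152
c24: - | r0:Add1,r1:-5,r2:5,r3:152
c25: CDB Mul2=0 | r0:Add1,r1:-5,r2:5,r3:152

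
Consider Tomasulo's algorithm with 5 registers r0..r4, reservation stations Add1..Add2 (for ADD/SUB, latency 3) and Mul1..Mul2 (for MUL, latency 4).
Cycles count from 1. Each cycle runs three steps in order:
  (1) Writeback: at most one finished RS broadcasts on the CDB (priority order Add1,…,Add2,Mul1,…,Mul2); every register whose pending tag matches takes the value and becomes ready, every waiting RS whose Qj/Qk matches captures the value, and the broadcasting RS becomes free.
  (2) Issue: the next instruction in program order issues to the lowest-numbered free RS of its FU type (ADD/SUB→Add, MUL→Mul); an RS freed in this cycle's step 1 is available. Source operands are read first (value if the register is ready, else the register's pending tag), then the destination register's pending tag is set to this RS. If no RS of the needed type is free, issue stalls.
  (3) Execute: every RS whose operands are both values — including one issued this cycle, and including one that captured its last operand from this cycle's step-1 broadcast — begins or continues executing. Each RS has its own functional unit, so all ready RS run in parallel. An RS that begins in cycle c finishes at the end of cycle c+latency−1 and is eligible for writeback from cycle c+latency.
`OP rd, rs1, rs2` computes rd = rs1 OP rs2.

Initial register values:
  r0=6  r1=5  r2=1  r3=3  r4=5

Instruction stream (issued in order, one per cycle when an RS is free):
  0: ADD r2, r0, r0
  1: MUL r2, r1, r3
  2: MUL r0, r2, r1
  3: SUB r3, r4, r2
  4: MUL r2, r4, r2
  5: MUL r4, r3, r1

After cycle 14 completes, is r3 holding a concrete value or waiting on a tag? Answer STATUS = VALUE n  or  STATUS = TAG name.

STATUS = VALUE -10

cycle 1: issue ADD r2<-Add1 // r0:6,r1:5,r2:Add1,r3:3,r4:5
cycle 2: issue MUL r2<-Mul1 // r0:6,r1:5,r2:Mul1,r3:3,r4:5
cycle 3: issue MUL r0<-Mul2 // r0:Mul2,r1:5,r2:Mul1,r3:3,r4:5
cycle 4: CDB Add1=12; issue SUB r3<-Add1 // r0:Mul2,r1:5,r2:Mul1,r3:Add1,r4:5
cycle 5: stall // r0:Mul2,r1:5,r2:Mul1,r3:Add1,r4:5
cycle 6: CDB Mul1=15; issue MUL r2<-Mul1 // r0:Mul2,r1:5,r2:Mul1,r3:Add1,r4:5
cycle 7: stall // r0:Mul2,r1:5,r2:Mul1,r3:Add1,r4:5
cycle 8: stall // r0:Mul2,r1:5,r2:Mul1,r3:Add1,r4:5
cycle 9: CDB Add1=-10; stall // r0:Mul2,r1:5,r2:Mul1,r3:-10,r4:5
cycle 10: CDB Mul1=75; issue MUL r4<-Mul1 // r0:Mul2,r1:5,r2:75,r3:-10,r4:Mul1
cycle 11: CDB Mul2=75 // r0:75,r1:5,r2:75,r3:-10,r4:Mul1
cycle 12: - // r0:75,r1:5,r2:75,r3:-10,r4:Mul1
cycle 13: - // r0:75,r1:5,r2:75,r3:-10,r4:Mul1
cycle 14: CDB Mul1=-50 // r0:75,r1:5,r2:75,r3:-10,r4:-50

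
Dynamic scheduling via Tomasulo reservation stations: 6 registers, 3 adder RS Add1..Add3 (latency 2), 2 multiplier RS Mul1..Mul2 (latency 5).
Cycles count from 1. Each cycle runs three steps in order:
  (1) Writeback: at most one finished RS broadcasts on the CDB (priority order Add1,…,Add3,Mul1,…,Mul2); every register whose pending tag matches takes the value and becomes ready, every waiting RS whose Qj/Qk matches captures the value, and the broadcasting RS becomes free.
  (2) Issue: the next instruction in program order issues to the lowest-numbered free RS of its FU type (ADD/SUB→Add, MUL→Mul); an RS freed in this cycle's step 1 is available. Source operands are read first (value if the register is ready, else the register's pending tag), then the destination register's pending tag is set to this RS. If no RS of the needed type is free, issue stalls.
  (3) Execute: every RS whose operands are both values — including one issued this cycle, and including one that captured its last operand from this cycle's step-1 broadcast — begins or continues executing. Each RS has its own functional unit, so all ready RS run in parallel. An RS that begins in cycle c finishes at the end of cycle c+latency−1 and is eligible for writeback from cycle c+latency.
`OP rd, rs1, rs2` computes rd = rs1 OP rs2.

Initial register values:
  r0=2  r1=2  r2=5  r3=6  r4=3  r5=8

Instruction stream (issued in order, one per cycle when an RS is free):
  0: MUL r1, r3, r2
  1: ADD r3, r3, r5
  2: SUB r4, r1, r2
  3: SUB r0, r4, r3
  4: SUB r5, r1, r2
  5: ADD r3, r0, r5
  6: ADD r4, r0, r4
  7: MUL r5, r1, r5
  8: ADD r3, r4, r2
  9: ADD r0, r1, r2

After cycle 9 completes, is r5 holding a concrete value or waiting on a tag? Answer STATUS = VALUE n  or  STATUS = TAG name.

c1: issue MUL r1<-Mul1 | r0:2,r1:Mul1,r2:5,r3:6,r4:3,r5:8
c2: issue ADD r3<-Add1 | r0:2,r1:Mul1,r2:5,r3:Add1,r4:3,r5:8
c3: issue SUB r4<-Add2 | r0:2,r1:Mul1,r2:5,r3:Add1,r4:Add2,r5:8
c4: CDB Add1=14; issue SUB r0<-Add1 | r0:Add1,r1:Mul1,r2:5,r3:14,r4:Add2,r5:8
c5: issue SUB r5<-Add3 | r0:Add1,r1:Mul1,r2:5,r3:14,r4:Add2,r5:Add3
c6: CDB Mul1=30; stall | r0:Add1,r1:30,r2:5,r3:14,r4:Add2,r5:Add3
c7: stall | r0:Add1,r1:30,r2:5,r3:14,r4:Add2,r5:Add3
c8: CDB Add2=25; issue ADD r3<-Add2 | r0:Add1,r1:30,r2:5,r3:Add2,r4:25,r5:Add3
c9: CDB Add3=25; issue ADD r4<-Add3 | r0:Add1,r1:30,r2:5,r3:Add2,r4:Add3,r5:25

STATUS = VALUE 25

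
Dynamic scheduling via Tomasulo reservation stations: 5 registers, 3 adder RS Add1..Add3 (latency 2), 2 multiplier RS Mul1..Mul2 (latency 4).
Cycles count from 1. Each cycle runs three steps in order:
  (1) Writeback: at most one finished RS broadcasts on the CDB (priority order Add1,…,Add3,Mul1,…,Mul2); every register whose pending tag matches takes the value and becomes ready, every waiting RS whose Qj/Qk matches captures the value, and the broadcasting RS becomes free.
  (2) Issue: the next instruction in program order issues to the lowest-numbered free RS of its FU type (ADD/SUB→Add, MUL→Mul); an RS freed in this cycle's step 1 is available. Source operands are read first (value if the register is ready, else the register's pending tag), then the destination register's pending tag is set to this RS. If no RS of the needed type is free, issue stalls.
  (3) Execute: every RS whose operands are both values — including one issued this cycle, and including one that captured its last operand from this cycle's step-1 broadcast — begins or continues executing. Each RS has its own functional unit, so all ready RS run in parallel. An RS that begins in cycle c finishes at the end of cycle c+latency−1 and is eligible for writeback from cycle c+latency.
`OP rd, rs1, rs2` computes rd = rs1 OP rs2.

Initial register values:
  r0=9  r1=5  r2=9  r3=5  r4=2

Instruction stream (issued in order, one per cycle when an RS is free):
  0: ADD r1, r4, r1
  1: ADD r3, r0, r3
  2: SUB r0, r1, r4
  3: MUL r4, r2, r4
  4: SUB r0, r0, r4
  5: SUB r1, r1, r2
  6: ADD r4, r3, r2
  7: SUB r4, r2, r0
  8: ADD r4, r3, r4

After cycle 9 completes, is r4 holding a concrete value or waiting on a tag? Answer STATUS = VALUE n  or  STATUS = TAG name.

  c1: issue ADD r1<-Add1  regs: r0:9,r1:Add1,r2:9,r3:5,r4:2
  c2: issue ADD r3<-Add2  regs: r0:9,r1:Add1,r2:9,r3:Add2,r4:2
  c3: CDB Add1=7; issue SUB r0<-Add1  regs: r0:Add1,r1:7,r2:9,r3:Add2,r4:2
  c4: CDB Add2=14; issue MUL r4<-Mul1  regs: r0:Add1,r1:7,r2:9,r3:14,r4:Mul1
  c5: CDB Add1=5; issue SUB r0<-Add1  regs: r0:Add1,r1:7,r2:9,r3:14,r4:Mul1
  c6: issue SUB r1<-Add2  regs: r0:Add1,r1:Add2,r2:9,r3:14,r4:Mul1
  c7: issue ADD r4<-Add3  regs: r0:Add1,r1:Add2,r2:9,r3:14,r4:Add3
  c8: CDB Add2=-2; issue SUB r4<-Add2  regs: r0:Add1,r1:-2,r2:9,r3:14,r4:Add2
  c9: CDB Add3=23; issue ADD r4<-Add3  regs: r0:Add1,r1:-2,r2:9,r3:14,r4:Add3

STATUS = TAG Add3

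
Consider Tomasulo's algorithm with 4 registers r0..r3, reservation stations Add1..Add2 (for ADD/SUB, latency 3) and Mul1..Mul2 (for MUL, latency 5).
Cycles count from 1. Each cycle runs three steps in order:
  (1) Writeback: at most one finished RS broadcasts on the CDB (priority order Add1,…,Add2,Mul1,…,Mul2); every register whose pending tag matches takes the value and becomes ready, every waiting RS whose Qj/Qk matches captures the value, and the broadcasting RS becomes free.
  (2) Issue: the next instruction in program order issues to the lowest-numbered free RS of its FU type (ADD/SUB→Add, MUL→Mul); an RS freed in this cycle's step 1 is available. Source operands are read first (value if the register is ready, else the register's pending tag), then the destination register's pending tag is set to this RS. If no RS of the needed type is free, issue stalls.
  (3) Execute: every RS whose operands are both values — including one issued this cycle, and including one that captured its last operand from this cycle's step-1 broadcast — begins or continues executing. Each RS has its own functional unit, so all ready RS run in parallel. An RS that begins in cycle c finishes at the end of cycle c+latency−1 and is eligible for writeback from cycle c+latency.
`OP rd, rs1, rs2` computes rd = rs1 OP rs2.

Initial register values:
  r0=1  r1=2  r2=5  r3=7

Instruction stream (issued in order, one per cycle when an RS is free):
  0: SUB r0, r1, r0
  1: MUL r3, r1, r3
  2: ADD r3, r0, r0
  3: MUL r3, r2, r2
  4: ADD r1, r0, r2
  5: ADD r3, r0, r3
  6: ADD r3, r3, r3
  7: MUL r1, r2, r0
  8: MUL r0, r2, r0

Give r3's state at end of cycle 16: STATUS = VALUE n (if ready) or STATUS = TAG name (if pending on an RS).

STATUS = VALUE 52

c1: issue SUB r0<-Add1 | r0:Add1,r1:2,r2:5,r3:7
c2: issue MUL r3<-Mul1 | r0:Add1,r1:2,r2:5,r3:Mul1
c3: issue ADD r3<-Add2 | r0:Add1,r1:2,r2:5,r3:Add2
c4: CDB Add1=1; issue MUL r3<-Mul2 | r0:1,r1:2,r2:5,r3:Mul2
c5: issue ADD r1<-Add1 | r0:1,r1:Add1,r2:5,r3:Mul2
c6: stall | r0:1,r1:Add1,r2:5,r3:Mul2
c7: CDB Add2=2; issue ADD r3<-Add2 | r0:1,r1:Add1,r2:5,r3:Add2
c8: CDB Add1=6; issue ADD r3<-Add1 | r0:1,r1:6,r2:5,r3:Add1
c9: CDB Mul1=14; issue MUL r1<-Mul1 | r0:1,r1:Mul1,r2:5,r3:Add1
c10: CDB Mul2=25; issue MUL r0<-Mul2 | r0:Mul2,r1:Mul1,r2:5,r3:Add1
c11: - | r0:Mul2,r1:Mul1,r2:5,r3:Add1
c12: - | r0:Mul2,r1:Mul1,r2:5,r3:Add1
c13: CDB Add2=26 | r0:Mul2,r1:Mul1,r2:5,r3:Add1
c14: CDB Mul1=5 | r0:Mul2,r1:5,r2:5,r3:Add1
c15: CDB Mul2=5 | r0:5,r1:5,r2:5,r3:Add1
c16: CDB Add1=52 | r0:5,r1:5,r2:5,r3:52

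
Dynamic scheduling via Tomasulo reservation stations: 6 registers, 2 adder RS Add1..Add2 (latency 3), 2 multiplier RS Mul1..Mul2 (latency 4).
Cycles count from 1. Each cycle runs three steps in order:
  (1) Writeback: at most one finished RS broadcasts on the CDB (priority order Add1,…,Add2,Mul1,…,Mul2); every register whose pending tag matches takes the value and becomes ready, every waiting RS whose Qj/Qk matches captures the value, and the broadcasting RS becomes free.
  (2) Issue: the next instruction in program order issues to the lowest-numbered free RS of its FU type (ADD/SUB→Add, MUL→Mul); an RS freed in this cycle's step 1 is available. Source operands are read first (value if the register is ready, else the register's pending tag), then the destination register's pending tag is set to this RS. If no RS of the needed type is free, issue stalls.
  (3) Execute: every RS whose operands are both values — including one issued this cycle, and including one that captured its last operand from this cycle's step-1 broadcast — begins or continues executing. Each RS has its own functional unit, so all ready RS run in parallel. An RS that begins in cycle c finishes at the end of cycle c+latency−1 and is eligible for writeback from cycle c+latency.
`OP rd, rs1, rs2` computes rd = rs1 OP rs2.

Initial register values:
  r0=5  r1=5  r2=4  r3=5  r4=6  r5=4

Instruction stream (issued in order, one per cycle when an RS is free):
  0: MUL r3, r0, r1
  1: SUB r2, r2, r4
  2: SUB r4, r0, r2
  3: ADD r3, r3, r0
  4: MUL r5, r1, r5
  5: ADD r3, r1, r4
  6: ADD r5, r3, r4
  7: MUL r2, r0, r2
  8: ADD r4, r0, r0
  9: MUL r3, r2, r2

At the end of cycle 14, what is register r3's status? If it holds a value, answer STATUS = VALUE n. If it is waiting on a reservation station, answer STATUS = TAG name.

STATUS = TAG Mul2

  c1: issue MUL r3<-Mul1  regs: r0:5,r1:5,r2:4,r3:Mul1,r4:6,r5:4
  c2: issue SUB r2<-Add1  regs: r0:5,r1:5,r2:Add1,r3:Mul1,r4:6,r5:4
  c3: issue SUB r4<-Add2  regs: r0:5,r1:5,r2:Add1,r3:Mul1,r4:Add2,r5:4
  c4: stall  regs: r0:5,r1:5,r2:Add1,r3:Mul1,r4:Add2,r5:4
  c5: CDB Add1=-2; issue ADD r3<-Add1  regs: r0:5,r1:5,r2:-2,r3:Add1,r4:Add2,r5:4
  c6: CDB Mul1=25; issue MUL r5<-Mul1  regs: r0:5,r1:5,r2:-2,r3:Add1,r4:Add2,r5:Mul1
  c7: stall  regs: r0:5,r1:5,r2:-2,r3:Add1,r4:Add2,r5:Mul1
  c8: CDB Add2=7; issue ADD r3<-Add2  regs: r0:5,r1:5,r2:-2,r3:Add2,r4:7,r5:Mul1
  c9: CDB Add1=30; issue ADD r5<-Add1  regs: r0:5,r1:5,r2:-2,r3:Add2,r4:7,r5:Add1
  c10: CDB Mul1=20; issue MUL r2<-Mul1  regs: r0:5,r1:5,r2:Mul1,r3:Add2,r4:7,r5:Add1
  c11: CDB Add2=12; issue ADD r4<-Add2  regs: r0:5,r1:5,r2:Mul1,r3:12,r4:Add2,r5:Add1
  c12: issue MUL r3<-Mul2  regs: r0:5,r1:5,r2:Mul1,r3:Mul2,r4:Add2,r5:Add1
  c13: -  regs: r0:5,r1:5,r2:Mul1,r3:Mul2,r4:Add2,r5:Add1
  c14: CDB Add1=19  regs: r0:5,r1:5,r2:Mul1,r3:Mul2,r4:Add2,r5:19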